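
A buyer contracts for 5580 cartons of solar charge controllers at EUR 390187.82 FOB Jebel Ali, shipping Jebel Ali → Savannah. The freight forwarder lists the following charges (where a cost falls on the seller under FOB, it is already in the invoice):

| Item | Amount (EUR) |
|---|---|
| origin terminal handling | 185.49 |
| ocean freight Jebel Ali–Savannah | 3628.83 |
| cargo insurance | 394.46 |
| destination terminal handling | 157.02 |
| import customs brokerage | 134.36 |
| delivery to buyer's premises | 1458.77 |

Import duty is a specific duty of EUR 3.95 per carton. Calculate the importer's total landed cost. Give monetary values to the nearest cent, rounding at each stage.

FOB: the seller bears costs until goods are on board at the origin port; the buyer bears freight, insurance and all costs thereafter.
Already in the invoice (seller's account under FOB): origin terminal — exclude.
CIF value = FOB price + freight + insurance = 390187.82 + 3628.83 + 394.46 = 394211.11
Import duty = 5580 × 3.95 = 22041.00
Buyer bears: freight 3628.83 + insurance 394.46 + destination terminal 157.02 + brokerage 134.36 + delivery 1458.77 + duty 22041.00 = 27814.44
Landed cost = invoice 390187.82 + 27814.44 = 418002.26

Total landed cost: EUR 418002.26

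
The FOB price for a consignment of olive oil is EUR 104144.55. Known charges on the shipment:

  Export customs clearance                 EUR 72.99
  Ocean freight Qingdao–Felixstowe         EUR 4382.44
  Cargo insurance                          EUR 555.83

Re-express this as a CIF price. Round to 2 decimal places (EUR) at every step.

Not relevant to the conversion: export clearance — on the seller under both FOB and CIF; already in the FOB price and stays in the CIF price.
From FOB to CIF, the seller additionally bears: freight, insurance.
CIF price = 104144.55 + 4382.44 + 555.83 = 109082.82

CIF price: EUR 109082.82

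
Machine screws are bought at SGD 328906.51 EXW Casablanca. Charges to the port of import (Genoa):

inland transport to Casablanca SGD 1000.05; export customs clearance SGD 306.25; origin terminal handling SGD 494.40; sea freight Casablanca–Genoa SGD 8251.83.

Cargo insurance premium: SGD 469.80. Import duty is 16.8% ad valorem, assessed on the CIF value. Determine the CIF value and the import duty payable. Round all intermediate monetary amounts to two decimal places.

CIF = EXW price + pre-shipment costs + freight + insurance
CIF = 328906.51 + 1000.05 + 306.25 + 494.40 + 8251.83 + 469.80 = 339428.84
Import duty = 339428.84 × 16.8% = 57024.05

CIF value: SGD 339428.84; import duty: SGD 57024.05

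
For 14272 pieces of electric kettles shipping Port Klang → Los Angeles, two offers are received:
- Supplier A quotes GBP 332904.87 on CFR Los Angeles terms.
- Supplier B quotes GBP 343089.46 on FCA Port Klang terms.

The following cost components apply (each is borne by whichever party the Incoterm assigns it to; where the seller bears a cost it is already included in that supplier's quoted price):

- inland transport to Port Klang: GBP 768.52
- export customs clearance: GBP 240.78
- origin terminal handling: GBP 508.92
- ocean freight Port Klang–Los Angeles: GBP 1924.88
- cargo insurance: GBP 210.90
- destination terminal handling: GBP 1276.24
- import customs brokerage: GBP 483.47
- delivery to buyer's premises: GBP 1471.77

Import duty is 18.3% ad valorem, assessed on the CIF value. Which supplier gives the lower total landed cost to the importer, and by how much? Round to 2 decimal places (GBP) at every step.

Supplier A is cheaper by GBP 14927.55

Supplier A (CFR):
CIF value = CFR price + insurance = 332904.87 + 210.90 = 333115.77
Import duty = 333115.77 × 18.3% = 60960.19
Buyer bears (A): 210.90 + 1276.24 + 483.47 + 1471.77 = 3442.38
Landed cost (A) = invoice 332904.87 + 3442.38 + duty 60960.19 = 397307.44
Supplier B (FCA):
CIF value = FCA price + origin terminal + freight + insurance = 343089.46 + 508.92 + 1924.88 + 210.90 = 345734.16
Import duty = 345734.16 × 18.3% = 63269.35
Buyer bears (B): 508.92 + 1924.88 + 210.90 + 1276.24 + 483.47 + 1471.77 = 5876.18
Landed cost (B) = invoice 343089.46 + 5876.18 + duty 63269.35 = 412234.99
Difference = |397307.44 − 412234.99| = 14927.55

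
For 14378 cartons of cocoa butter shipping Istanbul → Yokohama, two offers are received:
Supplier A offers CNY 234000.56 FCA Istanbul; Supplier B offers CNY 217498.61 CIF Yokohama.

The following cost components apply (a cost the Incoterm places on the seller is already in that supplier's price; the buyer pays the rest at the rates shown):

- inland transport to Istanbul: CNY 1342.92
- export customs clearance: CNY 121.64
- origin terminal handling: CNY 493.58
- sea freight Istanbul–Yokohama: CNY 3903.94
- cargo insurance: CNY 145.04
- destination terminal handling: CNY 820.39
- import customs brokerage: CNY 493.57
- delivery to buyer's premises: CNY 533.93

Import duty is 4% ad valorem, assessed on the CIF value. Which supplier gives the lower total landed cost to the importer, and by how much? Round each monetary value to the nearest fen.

Supplier B is cheaper by CNY 21886.29

Supplier A (FCA):
CIF value = FCA price + origin terminal + freight + insurance = 234000.56 + 493.58 + 3903.94 + 145.04 = 238543.12
Import duty = 238543.12 × 4% = 9541.72
Buyer bears (A): 493.58 + 3903.94 + 145.04 + 820.39 + 493.57 + 533.93 = 6390.45
Landed cost (A) = invoice 234000.56 + 6390.45 + duty 9541.72 = 249932.73
Supplier B (CIF):
The CIF price already equals the CIF value: 217498.61
Import duty = 217498.61 × 4% = 8699.94
Buyer bears (B): 820.39 + 493.57 + 533.93 = 1847.89
Landed cost (B) = invoice 217498.61 + 1847.89 + duty 8699.94 = 228046.44
Difference = |249932.73 − 228046.44| = 21886.29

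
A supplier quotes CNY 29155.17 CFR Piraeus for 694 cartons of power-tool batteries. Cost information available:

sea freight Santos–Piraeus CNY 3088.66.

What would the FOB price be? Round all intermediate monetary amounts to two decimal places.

FOB price: CNY 26066.51

From CFR to FOB, the seller no longer bears: freight.
FOB price = 29155.17 − 3088.66 = 26066.51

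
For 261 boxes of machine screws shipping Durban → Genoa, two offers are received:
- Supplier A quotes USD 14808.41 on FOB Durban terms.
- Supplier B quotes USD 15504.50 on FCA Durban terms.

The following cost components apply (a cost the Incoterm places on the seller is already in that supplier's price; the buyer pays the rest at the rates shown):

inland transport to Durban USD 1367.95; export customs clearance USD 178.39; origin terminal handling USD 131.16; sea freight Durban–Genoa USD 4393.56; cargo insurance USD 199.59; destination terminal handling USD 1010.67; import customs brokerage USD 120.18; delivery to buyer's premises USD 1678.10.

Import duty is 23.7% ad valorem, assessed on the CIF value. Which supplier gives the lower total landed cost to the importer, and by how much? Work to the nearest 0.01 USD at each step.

Supplier A is cheaper by USD 1023.31

Supplier A (FOB):
CIF value = FOB price + freight + insurance = 14808.41 + 4393.56 + 199.59 = 19401.56
Import duty = 19401.56 × 23.7% = 4598.17
Buyer bears (A): 4393.56 + 199.59 + 1010.67 + 120.18 + 1678.10 = 7402.10
Landed cost (A) = invoice 14808.41 + 7402.10 + duty 4598.17 = 26808.68
Supplier B (FCA):
CIF value = FCA price + origin terminal + freight + insurance = 15504.50 + 131.16 + 4393.56 + 199.59 = 20228.81
Import duty = 20228.81 × 23.7% = 4794.23
Buyer bears (B): 131.16 + 4393.56 + 199.59 + 1010.67 + 120.18 + 1678.10 = 7533.26
Landed cost (B) = invoice 15504.50 + 7533.26 + duty 4794.23 = 27831.99
Difference = |26808.68 − 27831.99| = 1023.31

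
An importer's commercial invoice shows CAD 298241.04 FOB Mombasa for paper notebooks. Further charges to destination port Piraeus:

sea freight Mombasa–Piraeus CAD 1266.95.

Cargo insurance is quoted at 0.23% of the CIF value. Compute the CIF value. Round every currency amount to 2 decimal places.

CIF value: CAD 300198.45

Let C be the CIF value. C = FOB price + freight + 0.23% × C
C − 0.23% × C = 298241.04 + 1266.95
0.9977 × C = 299507.99
C = 299507.99 / 0.9977 = 300198.45
Insurance premium = 0.23% × 300198.45 = 690.46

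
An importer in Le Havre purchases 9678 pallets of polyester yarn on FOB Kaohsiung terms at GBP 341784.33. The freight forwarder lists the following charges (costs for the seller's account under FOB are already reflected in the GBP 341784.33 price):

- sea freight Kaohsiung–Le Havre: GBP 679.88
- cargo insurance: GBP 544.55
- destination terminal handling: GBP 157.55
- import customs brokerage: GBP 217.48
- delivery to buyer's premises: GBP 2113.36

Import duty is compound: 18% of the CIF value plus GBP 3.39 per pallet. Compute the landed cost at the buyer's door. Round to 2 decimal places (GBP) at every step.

FOB: the seller bears costs until goods are on board at the origin port; the buyer bears freight, insurance and all costs thereafter.
CIF value = FOB price + freight + insurance = 341784.33 + 679.88 + 544.55 = 343008.76
Ad valorem component: 343008.76 × 18% = 61741.58
Specific component: 9678 × 3.39 = 32808.42
Import duty = 61741.58 + 32808.42 = 94550.00
Buyer bears: freight 679.88 + insurance 544.55 + destination terminal 157.55 + brokerage 217.48 + delivery 2113.36 + duty 94550.00 = 98262.82
Landed cost = invoice 341784.33 + 98262.82 = 440047.15

Total landed cost: GBP 440047.15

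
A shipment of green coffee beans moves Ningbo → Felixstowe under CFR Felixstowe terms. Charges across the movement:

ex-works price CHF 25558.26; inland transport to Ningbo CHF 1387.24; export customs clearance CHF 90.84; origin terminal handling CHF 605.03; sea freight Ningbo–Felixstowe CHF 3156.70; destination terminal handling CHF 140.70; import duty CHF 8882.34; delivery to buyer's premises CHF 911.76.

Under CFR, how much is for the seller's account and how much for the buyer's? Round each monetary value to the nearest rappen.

CFR: the seller pays costs through ocean freight to the destination port, but not insurance.
Seller's account: goods 25558.26 + inland to port 1387.24 + export clearance 90.84 + origin terminal 605.03 + freight 3156.70 = 30798.07
Buyer's account: destination terminal 140.70 + duty 8882.34 + delivery 911.76 = 9934.80

Seller: CHF 30798.07; buyer: CHF 9934.80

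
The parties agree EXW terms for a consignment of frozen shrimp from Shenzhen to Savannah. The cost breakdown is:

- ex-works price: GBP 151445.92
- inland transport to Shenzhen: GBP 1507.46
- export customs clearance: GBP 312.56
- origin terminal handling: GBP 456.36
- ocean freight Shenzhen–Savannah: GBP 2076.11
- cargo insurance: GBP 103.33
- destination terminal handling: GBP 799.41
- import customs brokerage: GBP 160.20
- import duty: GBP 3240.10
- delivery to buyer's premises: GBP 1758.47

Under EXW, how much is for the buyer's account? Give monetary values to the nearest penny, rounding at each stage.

Buyer's account: GBP 10414.00

EXW: the seller makes goods available at their premises; the buyer bears all onward costs.
Seller's account: goods 151445.92 = 151445.92
Buyer's account: inland to port 1507.46 + export clearance 312.56 + origin terminal 456.36 + freight 2076.11 + insurance 103.33 + destination terminal 799.41 + brokerage 160.20 + duty 3240.10 + delivery 1758.47 = 10414.00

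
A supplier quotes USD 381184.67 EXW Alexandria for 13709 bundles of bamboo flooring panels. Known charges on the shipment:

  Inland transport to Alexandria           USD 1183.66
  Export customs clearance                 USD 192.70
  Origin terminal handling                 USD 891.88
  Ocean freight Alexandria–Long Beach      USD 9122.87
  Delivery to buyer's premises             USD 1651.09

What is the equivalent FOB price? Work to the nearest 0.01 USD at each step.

FOB price: USD 383452.91

Not relevant to the conversion: delivery, freight — on the buyer under both terms; not part of either seller's price.
From EXW to FOB, the seller additionally bears: inland to port, export clearance, origin terminal.
FOB price = 381184.67 + 1183.66 + 192.70 + 891.88 = 383452.91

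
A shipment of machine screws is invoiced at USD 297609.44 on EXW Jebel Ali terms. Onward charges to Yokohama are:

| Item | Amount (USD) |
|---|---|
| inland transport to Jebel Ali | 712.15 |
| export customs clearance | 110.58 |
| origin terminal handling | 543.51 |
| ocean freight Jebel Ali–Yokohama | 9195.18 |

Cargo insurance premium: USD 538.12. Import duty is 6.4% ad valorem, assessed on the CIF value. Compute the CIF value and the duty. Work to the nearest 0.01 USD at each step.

CIF value: USD 308708.98; import duty: USD 19757.37

CIF = EXW price + pre-shipment costs + freight + insurance
CIF = 297609.44 + 712.15 + 110.58 + 543.51 + 9195.18 + 538.12 = 308708.98
Import duty = 308708.98 × 6.4% = 19757.37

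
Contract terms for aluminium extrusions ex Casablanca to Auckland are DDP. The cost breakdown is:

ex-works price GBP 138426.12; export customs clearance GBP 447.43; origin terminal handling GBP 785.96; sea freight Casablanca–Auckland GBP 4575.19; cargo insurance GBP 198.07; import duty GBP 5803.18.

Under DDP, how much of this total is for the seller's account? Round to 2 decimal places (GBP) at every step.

Seller's account: GBP 150235.95

DDP: the seller bears all costs including import duty.
Seller's account: goods 138426.12 + export clearance 447.43 + origin terminal 785.96 + freight 4575.19 + insurance 198.07 + duty 5803.18 = 150235.95
Buyer's account: 0.00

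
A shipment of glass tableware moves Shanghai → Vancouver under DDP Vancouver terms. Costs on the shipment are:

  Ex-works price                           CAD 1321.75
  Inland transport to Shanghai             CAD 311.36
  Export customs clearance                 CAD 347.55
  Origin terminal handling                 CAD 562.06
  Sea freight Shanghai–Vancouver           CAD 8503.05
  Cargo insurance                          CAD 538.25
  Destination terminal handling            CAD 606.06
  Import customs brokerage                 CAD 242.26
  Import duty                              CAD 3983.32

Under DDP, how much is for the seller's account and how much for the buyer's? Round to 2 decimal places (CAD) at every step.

DDP: the seller bears all costs including import duty.
Seller's account: goods 1321.75 + inland to port 311.36 + export clearance 347.55 + origin terminal 562.06 + freight 8503.05 + insurance 538.25 + destination terminal 606.06 + brokerage 242.26 + duty 3983.32 = 16415.66
Buyer's account: 0.00

Seller: CAD 16415.66; buyer: CAD 0.00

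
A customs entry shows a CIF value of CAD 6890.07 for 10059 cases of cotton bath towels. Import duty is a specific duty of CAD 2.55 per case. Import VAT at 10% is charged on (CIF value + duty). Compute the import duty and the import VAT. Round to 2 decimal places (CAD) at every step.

Import duty: CAD 25650.45; import VAT: CAD 3254.05

Import duty = 10059 × 2.55 = 25650.45
VAT base = CIF + duty = 6890.07 + 25650.45 = 32540.52
Import VAT = 32540.52 × 10% = 3254.05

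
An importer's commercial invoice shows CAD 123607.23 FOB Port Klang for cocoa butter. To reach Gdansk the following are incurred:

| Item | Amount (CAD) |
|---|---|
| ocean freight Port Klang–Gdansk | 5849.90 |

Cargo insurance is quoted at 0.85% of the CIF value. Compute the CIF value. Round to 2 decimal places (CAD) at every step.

CIF value: CAD 130566.95

Let C be the CIF value. C = FOB price + freight + 0.85% × C
C − 0.85% × C = 123607.23 + 5849.90
0.9915 × C = 129457.13
C = 129457.13 / 0.9915 = 130566.95
Insurance premium = 0.85% × 130566.95 = 1109.82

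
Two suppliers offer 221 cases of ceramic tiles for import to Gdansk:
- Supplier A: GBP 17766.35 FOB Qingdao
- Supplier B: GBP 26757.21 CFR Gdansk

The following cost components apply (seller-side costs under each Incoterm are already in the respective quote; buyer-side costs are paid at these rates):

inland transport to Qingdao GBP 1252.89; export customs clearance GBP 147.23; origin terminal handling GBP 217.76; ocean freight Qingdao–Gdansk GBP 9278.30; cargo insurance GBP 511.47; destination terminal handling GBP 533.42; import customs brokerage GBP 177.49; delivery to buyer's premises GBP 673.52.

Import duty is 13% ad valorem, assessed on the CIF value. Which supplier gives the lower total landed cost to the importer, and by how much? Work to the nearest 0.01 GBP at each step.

Supplier B is cheaper by GBP 324.81

Supplier A (FOB):
CIF value = FOB price + freight + insurance = 17766.35 + 9278.30 + 511.47 = 27556.12
Import duty = 27556.12 × 13% = 3582.30
Buyer bears (A): 9278.30 + 511.47 + 533.42 + 177.49 + 673.52 = 11174.20
Landed cost (A) = invoice 17766.35 + 11174.20 + duty 3582.30 = 32522.85
Supplier B (CFR):
CIF value = CFR price + insurance = 26757.21 + 511.47 = 27268.68
Import duty = 27268.68 × 13% = 3544.93
Buyer bears (B): 511.47 + 533.42 + 177.49 + 673.52 = 1895.90
Landed cost (B) = invoice 26757.21 + 1895.90 + duty 3544.93 = 32198.04
Difference = |32522.85 − 32198.04| = 324.81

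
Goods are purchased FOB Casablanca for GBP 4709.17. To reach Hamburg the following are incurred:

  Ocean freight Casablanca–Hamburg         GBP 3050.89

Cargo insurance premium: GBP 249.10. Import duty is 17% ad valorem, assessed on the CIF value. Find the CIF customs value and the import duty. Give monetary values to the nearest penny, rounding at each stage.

CIF value: GBP 8009.16; import duty: GBP 1361.56

CIF = FOB price + freight + insurance
CIF = 4709.17 + 3050.89 + 249.10 = 8009.16
Import duty = 8009.16 × 17% = 1361.56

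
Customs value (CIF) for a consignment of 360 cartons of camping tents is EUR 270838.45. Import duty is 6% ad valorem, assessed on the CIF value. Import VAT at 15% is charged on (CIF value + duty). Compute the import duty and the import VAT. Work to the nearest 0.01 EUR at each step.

Import duty: EUR 16250.31; import VAT: EUR 43063.31

Import duty = 270838.45 × 6% = 16250.31
VAT base = CIF + duty = 270838.45 + 16250.31 = 287088.76
Import VAT = 287088.76 × 15% = 43063.31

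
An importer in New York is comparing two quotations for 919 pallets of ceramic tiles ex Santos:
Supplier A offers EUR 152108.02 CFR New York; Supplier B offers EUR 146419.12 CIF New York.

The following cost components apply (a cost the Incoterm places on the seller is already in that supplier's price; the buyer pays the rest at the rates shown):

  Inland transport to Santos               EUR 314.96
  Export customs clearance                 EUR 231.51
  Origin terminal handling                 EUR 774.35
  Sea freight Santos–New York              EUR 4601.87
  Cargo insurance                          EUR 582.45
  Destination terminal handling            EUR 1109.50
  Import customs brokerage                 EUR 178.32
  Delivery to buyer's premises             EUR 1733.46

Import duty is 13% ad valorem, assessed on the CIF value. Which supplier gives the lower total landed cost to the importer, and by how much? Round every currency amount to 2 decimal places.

Supplier B is cheaper by EUR 7086.62

Supplier A (CFR):
CIF value = CFR price + insurance = 152108.02 + 582.45 = 152690.47
Import duty = 152690.47 × 13% = 19849.76
Buyer bears (A): 582.45 + 1109.50 + 178.32 + 1733.46 = 3603.73
Landed cost (A) = invoice 152108.02 + 3603.73 + duty 19849.76 = 175561.51
Supplier B (CIF):
The CIF price already equals the CIF value: 146419.12
Import duty = 146419.12 × 13% = 19034.49
Buyer bears (B): 1109.50 + 178.32 + 1733.46 = 3021.28
Landed cost (B) = invoice 146419.12 + 3021.28 + duty 19034.49 = 168474.89
Difference = |175561.51 − 168474.89| = 7086.62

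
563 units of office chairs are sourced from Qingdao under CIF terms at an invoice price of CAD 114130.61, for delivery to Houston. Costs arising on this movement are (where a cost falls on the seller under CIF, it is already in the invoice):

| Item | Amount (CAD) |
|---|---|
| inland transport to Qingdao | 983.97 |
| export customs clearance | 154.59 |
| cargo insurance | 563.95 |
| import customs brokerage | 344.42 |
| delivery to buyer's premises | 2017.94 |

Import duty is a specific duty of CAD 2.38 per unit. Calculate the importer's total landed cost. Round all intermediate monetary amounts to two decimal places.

Total landed cost: CAD 117832.91

CIF: the seller pays costs through ocean freight and marine insurance to the destination port.
Already in the invoice (seller's account under CIF): inland to port, export clearance, insurance — exclude.
The CIF price already equals the CIF value: 114130.61
Import duty = 563 × 2.38 = 1339.94
Buyer bears: brokerage 344.42 + delivery 2017.94 + duty 1339.94 = 3702.30
Landed cost = invoice 114130.61 + 3702.30 = 117832.91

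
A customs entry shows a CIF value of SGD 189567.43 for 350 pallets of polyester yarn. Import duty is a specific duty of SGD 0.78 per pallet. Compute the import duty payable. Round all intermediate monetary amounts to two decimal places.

Import duty = 350 × 0.78 = 273.00

Import duty: SGD 273.00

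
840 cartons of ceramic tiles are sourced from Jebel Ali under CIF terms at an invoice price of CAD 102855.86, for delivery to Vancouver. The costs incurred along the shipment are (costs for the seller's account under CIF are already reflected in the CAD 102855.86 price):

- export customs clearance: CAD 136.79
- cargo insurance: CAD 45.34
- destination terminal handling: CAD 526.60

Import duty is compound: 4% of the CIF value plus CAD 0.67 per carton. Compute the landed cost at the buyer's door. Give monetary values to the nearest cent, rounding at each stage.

Total landed cost: CAD 108059.49

CIF: the seller pays costs through ocean freight and marine insurance to the destination port.
Already in the invoice (seller's account under CIF): export clearance, insurance — exclude.
The CIF price already equals the CIF value: 102855.86
Ad valorem component: 102855.86 × 4% = 4114.23
Specific component: 840 × 0.67 = 562.80
Import duty = 4114.23 + 562.80 = 4677.03
Buyer bears: destination terminal 526.60 + duty 4677.03 = 5203.63
Landed cost = invoice 102855.86 + 5203.63 = 108059.49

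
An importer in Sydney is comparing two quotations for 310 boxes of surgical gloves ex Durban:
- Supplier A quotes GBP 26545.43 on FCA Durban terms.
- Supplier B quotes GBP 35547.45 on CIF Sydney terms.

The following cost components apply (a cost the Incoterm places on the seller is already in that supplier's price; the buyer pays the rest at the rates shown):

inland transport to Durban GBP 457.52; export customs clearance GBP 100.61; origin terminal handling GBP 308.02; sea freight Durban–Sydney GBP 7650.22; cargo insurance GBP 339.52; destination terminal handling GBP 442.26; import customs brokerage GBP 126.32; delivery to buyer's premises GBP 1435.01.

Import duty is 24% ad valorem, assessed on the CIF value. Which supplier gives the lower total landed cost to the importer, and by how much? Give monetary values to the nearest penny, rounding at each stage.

Supplier A (FCA):
CIF value = FCA price + origin terminal + freight + insurance = 26545.43 + 308.02 + 7650.22 + 339.52 = 34843.19
Import duty = 34843.19 × 24% = 8362.37
Buyer bears (A): 308.02 + 7650.22 + 339.52 + 442.26 + 126.32 + 1435.01 = 10301.35
Landed cost (A) = invoice 26545.43 + 10301.35 + duty 8362.37 = 45209.15
Supplier B (CIF):
The CIF price already equals the CIF value: 35547.45
Import duty = 35547.45 × 24% = 8531.39
Buyer bears (B): 442.26 + 126.32 + 1435.01 = 2003.59
Landed cost (B) = invoice 35547.45 + 2003.59 + duty 8531.39 = 46082.43
Difference = |45209.15 − 46082.43| = 873.28

Supplier A is cheaper by GBP 873.28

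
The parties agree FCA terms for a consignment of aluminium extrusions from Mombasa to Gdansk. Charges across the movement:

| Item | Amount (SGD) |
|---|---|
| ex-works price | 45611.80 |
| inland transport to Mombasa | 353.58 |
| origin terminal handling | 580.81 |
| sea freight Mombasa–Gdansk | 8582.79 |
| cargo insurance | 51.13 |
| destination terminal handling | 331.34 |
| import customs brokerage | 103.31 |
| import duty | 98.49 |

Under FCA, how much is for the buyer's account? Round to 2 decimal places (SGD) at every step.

FCA: the seller delivers export-cleared goods to the carrier; the buyer bears costs from that point.
Seller's account: goods 45611.80 + inland to port 353.58 = 45965.38
Buyer's account: origin terminal 580.81 + freight 8582.79 + insurance 51.13 + destination terminal 331.34 + brokerage 103.31 + duty 98.49 = 9747.87

Buyer's account: SGD 9747.87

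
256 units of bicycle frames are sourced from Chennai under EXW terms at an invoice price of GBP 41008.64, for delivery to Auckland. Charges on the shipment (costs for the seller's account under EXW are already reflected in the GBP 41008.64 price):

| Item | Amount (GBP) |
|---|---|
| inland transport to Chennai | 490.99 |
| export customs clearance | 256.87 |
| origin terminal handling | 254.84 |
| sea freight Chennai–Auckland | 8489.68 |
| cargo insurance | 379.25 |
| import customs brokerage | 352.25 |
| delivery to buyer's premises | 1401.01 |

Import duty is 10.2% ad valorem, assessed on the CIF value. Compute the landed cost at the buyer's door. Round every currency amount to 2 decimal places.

Total landed cost: GBP 57823.32

EXW: the seller makes goods available at their premises; the buyer bears all onward costs.
CIF value = EXW price + inland to port + export clearance + origin terminal + freight + insurance = 41008.64 + 490.99 + 256.87 + 254.84 + 8489.68 + 379.25 = 50880.27
Import duty = 50880.27 × 10.2% = 5189.79
Buyer bears: inland to port 490.99 + export clearance 256.87 + origin terminal 254.84 + freight 8489.68 + insurance 379.25 + brokerage 352.25 + delivery 1401.01 + duty 5189.79 = 16814.68
Landed cost = invoice 41008.64 + 16814.68 = 57823.32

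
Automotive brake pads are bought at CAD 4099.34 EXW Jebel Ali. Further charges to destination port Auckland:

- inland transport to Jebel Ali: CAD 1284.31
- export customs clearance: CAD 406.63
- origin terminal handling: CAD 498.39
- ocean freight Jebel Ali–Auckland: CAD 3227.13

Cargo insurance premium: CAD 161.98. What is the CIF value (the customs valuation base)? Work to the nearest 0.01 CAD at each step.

CIF = EXW price + pre-shipment costs + freight + insurance
CIF = 4099.34 + 1284.31 + 406.63 + 498.39 + 3227.13 + 161.98 = 9677.78

CIF value: CAD 9677.78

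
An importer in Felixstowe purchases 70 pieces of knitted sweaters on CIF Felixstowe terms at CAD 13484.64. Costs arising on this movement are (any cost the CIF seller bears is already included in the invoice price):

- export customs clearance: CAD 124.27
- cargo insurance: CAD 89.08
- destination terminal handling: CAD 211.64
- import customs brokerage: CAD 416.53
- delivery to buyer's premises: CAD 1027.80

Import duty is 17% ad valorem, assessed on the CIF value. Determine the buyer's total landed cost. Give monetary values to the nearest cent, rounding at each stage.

Total landed cost: CAD 17433.00

CIF: the seller pays costs through ocean freight and marine insurance to the destination port.
Already in the invoice (seller's account under CIF): export clearance, insurance — exclude.
The CIF price already equals the CIF value: 13484.64
Import duty = 13484.64 × 17% = 2292.39
Buyer bears: destination terminal 211.64 + brokerage 416.53 + delivery 1027.80 + duty 2292.39 = 3948.36
Landed cost = invoice 13484.64 + 3948.36 = 17433.00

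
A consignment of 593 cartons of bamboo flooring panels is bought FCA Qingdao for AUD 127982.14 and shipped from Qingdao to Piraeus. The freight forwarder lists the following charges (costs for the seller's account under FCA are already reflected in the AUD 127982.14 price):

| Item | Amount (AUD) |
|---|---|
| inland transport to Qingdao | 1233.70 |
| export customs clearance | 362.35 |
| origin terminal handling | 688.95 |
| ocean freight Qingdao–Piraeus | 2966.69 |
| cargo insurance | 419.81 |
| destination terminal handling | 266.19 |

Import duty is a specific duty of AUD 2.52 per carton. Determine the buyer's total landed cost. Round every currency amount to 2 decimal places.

Total landed cost: AUD 133818.14

FCA: the seller delivers export-cleared goods to the carrier; the buyer bears costs from that point.
Already in the invoice (seller's account under FCA): inland to port, export clearance — exclude.
CIF value = FCA price + origin terminal + freight + insurance = 127982.14 + 688.95 + 2966.69 + 419.81 = 132057.59
Import duty = 593 × 2.52 = 1494.36
Buyer bears: origin terminal 688.95 + freight 2966.69 + insurance 419.81 + destination terminal 266.19 + duty 1494.36 = 5836.00
Landed cost = invoice 127982.14 + 5836.00 = 133818.14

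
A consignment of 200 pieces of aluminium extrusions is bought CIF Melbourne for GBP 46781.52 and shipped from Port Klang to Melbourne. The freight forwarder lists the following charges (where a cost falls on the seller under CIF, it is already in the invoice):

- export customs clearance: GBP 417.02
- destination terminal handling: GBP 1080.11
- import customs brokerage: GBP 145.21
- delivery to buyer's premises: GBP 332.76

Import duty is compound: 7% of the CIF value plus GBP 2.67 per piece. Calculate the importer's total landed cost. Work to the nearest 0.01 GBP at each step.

CIF: the seller pays costs through ocean freight and marine insurance to the destination port.
Already in the invoice (seller's account under CIF): export clearance — exclude.
The CIF price already equals the CIF value: 46781.52
Ad valorem component: 46781.52 × 7% = 3274.71
Specific component: 200 × 2.67 = 534.00
Import duty = 3274.71 + 534.00 = 3808.71
Buyer bears: destination terminal 1080.11 + brokerage 145.21 + delivery 332.76 + duty 3808.71 = 5366.79
Landed cost = invoice 46781.52 + 5366.79 = 52148.31

Total landed cost: GBP 52148.31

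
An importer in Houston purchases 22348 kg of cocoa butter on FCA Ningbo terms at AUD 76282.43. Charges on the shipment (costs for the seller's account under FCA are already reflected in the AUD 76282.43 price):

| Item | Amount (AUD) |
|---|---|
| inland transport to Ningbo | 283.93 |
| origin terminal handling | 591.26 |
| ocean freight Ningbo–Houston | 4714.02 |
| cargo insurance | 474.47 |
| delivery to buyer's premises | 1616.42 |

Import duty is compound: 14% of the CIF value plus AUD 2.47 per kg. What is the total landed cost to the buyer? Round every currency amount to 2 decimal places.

FCA: the seller delivers export-cleared goods to the carrier; the buyer bears costs from that point.
Already in the invoice (seller's account under FCA): inland to port — exclude.
CIF value = FCA price + origin terminal + freight + insurance = 76282.43 + 591.26 + 4714.02 + 474.47 = 82062.18
Ad valorem component: 82062.18 × 14% = 11488.71
Specific component: 22348 × 2.47 = 55199.56
Import duty = 11488.71 + 55199.56 = 66688.27
Buyer bears: origin terminal 591.26 + freight 4714.02 + insurance 474.47 + delivery 1616.42 + duty 66688.27 = 74084.44
Landed cost = invoice 76282.43 + 74084.44 = 150366.87

Total landed cost: AUD 150366.87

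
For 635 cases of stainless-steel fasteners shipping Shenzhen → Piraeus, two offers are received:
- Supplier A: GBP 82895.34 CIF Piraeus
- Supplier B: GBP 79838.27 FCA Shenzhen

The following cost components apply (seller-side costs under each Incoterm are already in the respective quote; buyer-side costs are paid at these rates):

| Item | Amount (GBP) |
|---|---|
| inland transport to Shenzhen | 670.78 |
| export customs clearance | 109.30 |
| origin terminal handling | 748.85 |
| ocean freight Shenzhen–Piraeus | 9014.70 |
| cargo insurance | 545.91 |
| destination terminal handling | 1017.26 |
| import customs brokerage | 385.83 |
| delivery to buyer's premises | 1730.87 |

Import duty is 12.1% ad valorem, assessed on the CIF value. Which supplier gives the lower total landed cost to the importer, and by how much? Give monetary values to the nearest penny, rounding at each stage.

Supplier A (CIF):
The CIF price already equals the CIF value: 82895.34
Import duty = 82895.34 × 12.1% = 10030.34
Buyer bears (A): 1017.26 + 385.83 + 1730.87 = 3133.96
Landed cost (A) = invoice 82895.34 + 3133.96 + duty 10030.34 = 96059.64
Supplier B (FCA):
CIF value = FCA price + origin terminal + freight + insurance = 79838.27 + 748.85 + 9014.70 + 545.91 = 90147.73
Import duty = 90147.73 × 12.1% = 10907.88
Buyer bears (B): 748.85 + 9014.70 + 545.91 + 1017.26 + 385.83 + 1730.87 = 13443.42
Landed cost (B) = invoice 79838.27 + 13443.42 + duty 10907.88 = 104189.57
Difference = |96059.64 − 104189.57| = 8129.93

Supplier A is cheaper by GBP 8129.93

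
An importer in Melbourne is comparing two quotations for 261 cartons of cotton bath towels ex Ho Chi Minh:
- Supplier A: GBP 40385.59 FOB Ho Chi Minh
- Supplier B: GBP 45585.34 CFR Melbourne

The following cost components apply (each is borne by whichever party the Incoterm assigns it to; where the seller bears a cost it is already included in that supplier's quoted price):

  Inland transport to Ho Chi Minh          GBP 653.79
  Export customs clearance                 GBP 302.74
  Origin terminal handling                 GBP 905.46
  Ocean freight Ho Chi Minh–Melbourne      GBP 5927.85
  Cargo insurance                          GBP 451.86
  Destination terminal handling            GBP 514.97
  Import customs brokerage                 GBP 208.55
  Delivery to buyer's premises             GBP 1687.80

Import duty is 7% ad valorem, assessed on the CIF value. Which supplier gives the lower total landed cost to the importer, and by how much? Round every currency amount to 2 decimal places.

Supplier B is cheaper by GBP 779.07

Supplier A (FOB):
CIF value = FOB price + freight + insurance = 40385.59 + 5927.85 + 451.86 = 46765.30
Import duty = 46765.30 × 7% = 3273.57
Buyer bears (A): 5927.85 + 451.86 + 514.97 + 208.55 + 1687.80 = 8791.03
Landed cost (A) = invoice 40385.59 + 8791.03 + duty 3273.57 = 52450.19
Supplier B (CFR):
CIF value = CFR price + insurance = 45585.34 + 451.86 = 46037.20
Import duty = 46037.20 × 7% = 3222.60
Buyer bears (B): 451.86 + 514.97 + 208.55 + 1687.80 = 2863.18
Landed cost (B) = invoice 45585.34 + 2863.18 + duty 3222.60 = 51671.12
Difference = |52450.19 − 51671.12| = 779.07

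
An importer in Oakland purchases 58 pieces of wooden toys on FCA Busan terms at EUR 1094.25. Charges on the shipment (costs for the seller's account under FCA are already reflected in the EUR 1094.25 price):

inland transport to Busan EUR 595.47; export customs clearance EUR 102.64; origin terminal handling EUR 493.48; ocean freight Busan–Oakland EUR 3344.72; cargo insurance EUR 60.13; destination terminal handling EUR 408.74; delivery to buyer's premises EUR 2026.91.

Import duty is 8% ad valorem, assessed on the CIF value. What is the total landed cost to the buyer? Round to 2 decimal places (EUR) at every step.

FCA: the seller delivers export-cleared goods to the carrier; the buyer bears costs from that point.
Already in the invoice (seller's account under FCA): inland to port, export clearance — exclude.
CIF value = FCA price + origin terminal + freight + insurance = 1094.25 + 493.48 + 3344.72 + 60.13 = 4992.58
Import duty = 4992.58 × 8% = 399.41
Buyer bears: origin terminal 493.48 + freight 3344.72 + insurance 60.13 + destination terminal 408.74 + delivery 2026.91 + duty 399.41 = 6733.39
Landed cost = invoice 1094.25 + 6733.39 = 7827.64

Total landed cost: EUR 7827.64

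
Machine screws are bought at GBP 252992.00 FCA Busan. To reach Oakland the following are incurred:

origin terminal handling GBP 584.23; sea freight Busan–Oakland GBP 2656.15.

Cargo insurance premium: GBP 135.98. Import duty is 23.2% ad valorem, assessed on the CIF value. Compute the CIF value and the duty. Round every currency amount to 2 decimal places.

CIF = FCA price + pre-shipment costs + freight + insurance
CIF = 252992.00 + 584.23 + 2656.15 + 135.98 = 256368.36
Import duty = 256368.36 × 23.2% = 59477.46

CIF value: GBP 256368.36; import duty: GBP 59477.46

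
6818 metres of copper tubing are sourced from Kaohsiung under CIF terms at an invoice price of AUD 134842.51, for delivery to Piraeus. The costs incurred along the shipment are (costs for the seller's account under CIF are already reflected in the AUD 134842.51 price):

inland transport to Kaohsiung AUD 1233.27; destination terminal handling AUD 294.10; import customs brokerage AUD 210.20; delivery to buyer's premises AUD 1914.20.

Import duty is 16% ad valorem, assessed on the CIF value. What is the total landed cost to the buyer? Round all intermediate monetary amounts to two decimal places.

CIF: the seller pays costs through ocean freight and marine insurance to the destination port.
Already in the invoice (seller's account under CIF): inland to port — exclude.
The CIF price already equals the CIF value: 134842.51
Import duty = 134842.51 × 16% = 21574.80
Buyer bears: destination terminal 294.10 + brokerage 210.20 + delivery 1914.20 + duty 21574.80 = 23993.30
Landed cost = invoice 134842.51 + 23993.30 = 158835.81

Total landed cost: AUD 158835.81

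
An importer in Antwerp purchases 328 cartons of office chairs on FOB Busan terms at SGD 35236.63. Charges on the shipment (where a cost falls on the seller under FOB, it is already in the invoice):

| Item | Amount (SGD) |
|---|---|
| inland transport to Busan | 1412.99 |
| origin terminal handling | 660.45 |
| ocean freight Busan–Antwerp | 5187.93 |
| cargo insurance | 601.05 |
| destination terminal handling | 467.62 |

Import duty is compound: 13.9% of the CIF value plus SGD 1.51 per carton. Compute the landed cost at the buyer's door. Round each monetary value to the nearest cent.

Total landed cost: SGD 47691.07

FOB: the seller bears costs until goods are on board at the origin port; the buyer bears freight, insurance and all costs thereafter.
Already in the invoice (seller's account under FOB): inland to port, origin terminal — exclude.
CIF value = FOB price + freight + insurance = 35236.63 + 5187.93 + 601.05 = 41025.61
Ad valorem component: 41025.61 × 13.9% = 5702.56
Specific component: 328 × 1.51 = 495.28
Import duty = 5702.56 + 495.28 = 6197.84
Buyer bears: freight 5187.93 + insurance 601.05 + destination terminal 467.62 + duty 6197.84 = 12454.44
Landed cost = invoice 35236.63 + 12454.44 = 47691.07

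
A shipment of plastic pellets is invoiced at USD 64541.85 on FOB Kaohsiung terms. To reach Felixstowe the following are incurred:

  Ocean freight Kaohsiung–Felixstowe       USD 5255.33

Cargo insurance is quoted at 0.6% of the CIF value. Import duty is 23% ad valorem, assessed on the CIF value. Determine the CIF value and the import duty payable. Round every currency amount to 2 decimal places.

Let C be the CIF value. C = FOB price + freight + 0.6% × C
C − 0.6% × C = 64541.85 + 5255.33
0.994 × C = 69797.18
C = 69797.18 / 0.994 = 70218.49
Insurance premium = 0.6% × 70218.49 = 421.31
Import duty = 70218.49 × 23% = 16150.25

CIF value: USD 70218.49; import duty: USD 16150.25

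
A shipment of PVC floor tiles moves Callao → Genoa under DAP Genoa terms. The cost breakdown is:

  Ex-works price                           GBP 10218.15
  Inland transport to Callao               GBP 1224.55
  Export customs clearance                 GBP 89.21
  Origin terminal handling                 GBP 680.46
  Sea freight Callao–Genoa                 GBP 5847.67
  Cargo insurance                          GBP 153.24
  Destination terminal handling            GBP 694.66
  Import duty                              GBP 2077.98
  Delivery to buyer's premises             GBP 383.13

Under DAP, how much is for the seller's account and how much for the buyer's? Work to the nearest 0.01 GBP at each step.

Seller: GBP 19291.07; buyer: GBP 2077.98

DAP: the seller bears all costs to the named destination except import duty and clearance.
Seller's account: goods 10218.15 + inland to port 1224.55 + export clearance 89.21 + origin terminal 680.46 + freight 5847.67 + insurance 153.24 + destination terminal 694.66 + delivery 383.13 = 19291.07
Buyer's account: duty 2077.98 = 2077.98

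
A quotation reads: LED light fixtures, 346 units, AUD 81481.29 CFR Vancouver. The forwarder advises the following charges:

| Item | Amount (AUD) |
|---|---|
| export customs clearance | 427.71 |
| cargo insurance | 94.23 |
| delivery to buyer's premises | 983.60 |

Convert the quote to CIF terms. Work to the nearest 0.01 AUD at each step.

CIF price: AUD 81575.52

Not relevant to the conversion: export clearance — on the seller under both CFR and CIF; already in the CFR price and stays in the CIF price. delivery — on the buyer under both terms; not part of either seller's price.
From CFR to CIF, the seller additionally bears: insurance.
CIF price = 81481.29 + 94.23 = 81575.52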